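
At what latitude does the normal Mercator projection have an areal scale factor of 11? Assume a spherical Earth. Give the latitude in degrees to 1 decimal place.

Mercator areal scale is sec²φ.
sec²φ = 11  ⇒  cos²φ = 0.09091  ⇒  cos φ = 0.3015.
φ = arccos(0.3015) ≈ 72.5°.

72.5°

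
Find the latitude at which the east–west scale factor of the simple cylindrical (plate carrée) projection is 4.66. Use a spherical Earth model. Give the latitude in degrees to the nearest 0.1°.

77.6°

Plate carrée: h = 1, k = sec φ along parallels.
sec φ = 4.66  ⇒  cos φ = 0.2146  ⇒  φ ≈ 77.6°.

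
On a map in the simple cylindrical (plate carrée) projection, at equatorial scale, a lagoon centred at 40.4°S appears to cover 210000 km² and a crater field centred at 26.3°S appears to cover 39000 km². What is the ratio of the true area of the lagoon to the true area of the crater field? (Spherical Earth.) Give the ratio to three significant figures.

On the plate carrée, areal scale = h·k = 1 × sec φ, so true area = apparent × cos φ.
True area of lagoon: 210000 × cos(40.4°) = 210000 × 0.7615 = 159900 km².
True area of crater field: 39000 × cos(26.3°) = 39000 × 0.8965 = 34960 km².
Ratio = 159900 / 34960 ≈ 4.57.

4.57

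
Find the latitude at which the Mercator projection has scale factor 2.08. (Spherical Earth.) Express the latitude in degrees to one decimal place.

Mercator scale is k = sec φ = 1/cos φ.
1/cos φ = 2.08  ⇒  cos φ = 0.4808  ⇒  φ = arccos(0.4808) ≈ 61.3°.

61.3°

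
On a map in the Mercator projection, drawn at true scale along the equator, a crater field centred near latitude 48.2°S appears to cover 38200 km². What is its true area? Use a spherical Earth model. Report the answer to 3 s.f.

17000 km²

For Mercator, h = k = sec φ (a conformal cylindrical projection has a single point scale, 1/cos φ).
Areal scale = k² = sec²φ = 1/cos²(48.2°) = 1/0.6665² = 2.251.
True area = apparent / (areal scale) = 38200 / 2.251 ≈ 17000 km².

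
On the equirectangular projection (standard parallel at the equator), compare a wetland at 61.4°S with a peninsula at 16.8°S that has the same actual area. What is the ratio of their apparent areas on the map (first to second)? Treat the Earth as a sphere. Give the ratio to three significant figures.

In the plate carrée (x = Rλ, y = Rφ), meridians are true-scale (h = 1) and parallels are stretched by k = sec φ.
Areal scale at 61.4°: h·k = 1.000 × 2.089 = 2.089.
Areal scale at 16.8°: h·k = 1.000 × 1.045 = 1.045.
Ratio = 2.089/1.045 ≈ 2.00.

2.00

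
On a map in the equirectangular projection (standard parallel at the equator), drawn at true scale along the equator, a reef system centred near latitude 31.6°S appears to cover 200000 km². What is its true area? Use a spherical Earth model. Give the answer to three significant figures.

Plate carrée maps x = Rλ, y = Rφ. The meridian scale is h = 1 and the parallel scale is k = 1/cos φ = sec φ.
Areal scale = h·k = 1 × sec φ; at 31.6°, h = 1.000, k = 1.174, so h·k = 1.174.
True area = apparent / (areal scale) = 200000 / 1.174 ≈ 170000 km².

170000 km²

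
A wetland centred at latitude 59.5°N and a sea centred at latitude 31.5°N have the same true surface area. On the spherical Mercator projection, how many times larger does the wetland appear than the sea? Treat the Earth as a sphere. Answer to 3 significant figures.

Mercator is conformal with k = sec φ, so areal scale = k² = sec²φ.
At 59.5°: sec²(59.5°) = 1/0.5075² = 3.882.
At 31.5°: sec²(31.5°) = 1/0.8526² = 1.376.
Ratio = 3.882/1.376 = cos²(31.5°)/cos²(59.5°) ≈ 2.82.

2.82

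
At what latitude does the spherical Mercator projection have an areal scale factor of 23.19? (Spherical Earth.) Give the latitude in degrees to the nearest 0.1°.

Mercator areal scale is sec²φ.
sec²φ = 23.19  ⇒  cos²φ = 0.04312  ⇒  cos φ = 0.2077.
φ = arccos(0.2077) ≈ 78.0°.

78.0°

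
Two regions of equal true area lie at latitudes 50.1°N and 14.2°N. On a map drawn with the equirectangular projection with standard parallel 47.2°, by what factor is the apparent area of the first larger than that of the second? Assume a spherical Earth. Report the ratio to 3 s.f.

1.51

With standard parallel φ₀ = 47.2°, the equirectangular projection gives x = Rλ cos φ₀, y = Rφ, so h = 1 and k = cos 47.2° / cos φ.
Areal scale at 50.1°: h·k = 1.000 × 1.059 = 1.059.
Areal scale at 14.2°: h·k = 1.000 × 0.7009 = 0.7009.
Ratio = 1.059/0.7009 ≈ 1.51.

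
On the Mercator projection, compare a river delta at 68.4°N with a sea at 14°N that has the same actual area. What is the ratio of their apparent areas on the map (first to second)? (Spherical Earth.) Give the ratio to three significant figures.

Mercator areal scale is sec²φ.
At 68.4°: sec²(68.4°) = 1/0.3681² = 7.379.
At 14°: sec²(14°) = 1/0.9703² = 1.062.
Ratio = 7.379/1.062 = cos²(14°)/cos²(68.4°) ≈ 6.95.

6.95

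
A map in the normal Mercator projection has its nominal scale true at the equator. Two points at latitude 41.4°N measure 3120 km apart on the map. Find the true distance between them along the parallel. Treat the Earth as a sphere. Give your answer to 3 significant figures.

For Mercator, h = k = sec φ (a conformal cylindrical projection has a single point scale, 1/cos φ).
Along the parallel at 41.4°, map distances are exaggerated by k = sec 41.4° = 1.333.
True distance = 3120 / 1.333 = 3120 × cos 41.4° ≈ 2340 km.

2340 km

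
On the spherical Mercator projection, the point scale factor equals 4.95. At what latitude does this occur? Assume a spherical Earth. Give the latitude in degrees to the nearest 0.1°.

Mercator scale is k = sec φ = 1/cos φ.
1/cos φ = 4.95  ⇒  cos φ = 0.2020  ⇒  φ = arccos(0.2020) ≈ 78.3°.

78.3°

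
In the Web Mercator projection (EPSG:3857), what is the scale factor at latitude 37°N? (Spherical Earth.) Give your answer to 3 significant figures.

Mercator is conformal, so the point scale is isotropic: h = k = sec φ = 1/cos φ.
k = 1/cos 37° = 1/0.7986 = 1.252.

1.25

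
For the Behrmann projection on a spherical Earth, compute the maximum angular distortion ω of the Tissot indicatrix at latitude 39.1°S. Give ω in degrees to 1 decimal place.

The Behrmann projection is cylindrical equal-area with φ₀ = 30°. For cylindrical equal-area with standard parallel φ₀, h = cos φ / cos φ₀ and k = cos φ₀ / cos φ, so h·k = 1.
At 39.1°: h = 0.8961, k = 1.116; principal scales a = 1.116, b = 0.8961.
sin(ω/2) = (a − b)/(a + b) = 0.2198/2.012 = 0.1093, so ω = 2 arcsin(0.1093) ≈ 12.5°.

12.5°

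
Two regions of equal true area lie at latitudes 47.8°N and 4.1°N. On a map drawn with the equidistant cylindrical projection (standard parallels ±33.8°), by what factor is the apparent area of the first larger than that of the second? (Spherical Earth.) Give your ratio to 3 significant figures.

The equidistant cylindrical projection with φ₀ = 33.8° has h = 1 (meridians true) and k = cos φ₀ / cos φ along parallels.
Areal scale at 47.8°: h·k = 1.000 × 1.237 = 1.237.
Areal scale at 4.1°: h·k = 1.000 × 0.8331 = 0.8331.
Ratio = 1.237/0.8331 ≈ 1.48.

1.48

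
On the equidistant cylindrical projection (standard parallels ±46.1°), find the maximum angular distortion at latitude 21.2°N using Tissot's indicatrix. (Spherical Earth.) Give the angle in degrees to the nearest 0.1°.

16.9°

In the equirectangular projection with standard parallel φ₀ = 46.1° (x = Rλ cos φ₀, y = Rφ), meridians are true-scale (h = 1) and the parallel scale is k = cos φ₀ / cos φ.
At 21.2°: h = 1.000, k = 0.7437; principal scales a = 1.000, b = 0.7437.
sin(ω/2) = (a − b)/(a + b) = 0.2563/1.744 = 0.1470, so ω = 2 arcsin(0.1470) ≈ 16.9°.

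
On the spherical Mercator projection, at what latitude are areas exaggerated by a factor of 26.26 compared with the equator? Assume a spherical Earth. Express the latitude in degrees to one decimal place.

78.7°

Mercator areal scale is sec²φ.
sec²φ = 26.26  ⇒  cos²φ = 0.03808  ⇒  cos φ = 0.1951.
φ = arccos(0.1951) ≈ 78.7°.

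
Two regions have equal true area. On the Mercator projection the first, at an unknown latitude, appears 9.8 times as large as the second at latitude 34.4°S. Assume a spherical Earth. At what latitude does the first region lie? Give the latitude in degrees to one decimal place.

74.7°

Mercator areal scale is sec²φ, so apparent-area ratio = sec²φ₁ / sec²φ₂ = cos²φ₂ / cos²φ₁.
cos²φ₂ / cos²φ₁ = 9.8  ⇒  cos φ₁ = cos 34.4° / √9.8 = 0.8251/3.130 = 0.2636.
φ₁ = arccos(0.2636) ≈ 74.7°.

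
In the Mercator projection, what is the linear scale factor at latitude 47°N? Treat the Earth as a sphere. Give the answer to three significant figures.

Mercator is conformal, so the point scale is isotropic: h = k = sec φ = 1/cos φ.
k = 1/cos 47° = 1/0.6820 = 1.466.

1.47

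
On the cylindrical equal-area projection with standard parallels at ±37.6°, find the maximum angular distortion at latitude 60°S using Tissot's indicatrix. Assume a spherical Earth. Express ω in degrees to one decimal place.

51.0°

For cylindrical equal-area with standard parallel φ₀, h = cos φ / cos φ₀ and k = cos φ₀ / cos φ, so h·k = 1.
At 60°: h = 0.6311, k = 1.585; principal scales a = 1.585, b = 0.6311.
sin(ω/2) = (a − b)/(a + b) = 0.9535/2.216 = 0.4303, so ω = 2 arcsin(0.4303) ≈ 51.0°.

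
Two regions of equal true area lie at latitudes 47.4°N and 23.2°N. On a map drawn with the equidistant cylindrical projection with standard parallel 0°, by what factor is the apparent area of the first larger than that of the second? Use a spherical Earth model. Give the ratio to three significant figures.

Plate carrée maps x = Rλ, y = Rφ. The meridian scale is h = 1 and the parallel scale is k = 1/cos φ = sec φ.
Areal scale at 47.4°: h·k = 1.000 × 1.477 = 1.477.
Areal scale at 23.2°: h·k = 1.000 × 1.088 = 1.088.
Ratio = 1.477/1.088 ≈ 1.36.

1.36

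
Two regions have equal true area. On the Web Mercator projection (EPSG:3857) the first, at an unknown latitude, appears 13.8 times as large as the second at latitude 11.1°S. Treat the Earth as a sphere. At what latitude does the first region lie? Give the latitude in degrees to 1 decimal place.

On Mercator, (apparent₁)/(apparent₂) = sec²φ₁ / sec²φ₂ when true areas are equal.
cos²φ₂ / cos²φ₁ = 13.8  ⇒  cos φ₁ = cos 11.1° / √13.8 = 0.9813/3.715 = 0.2642.
φ₁ = arccos(0.2642) ≈ 74.7°.

74.7°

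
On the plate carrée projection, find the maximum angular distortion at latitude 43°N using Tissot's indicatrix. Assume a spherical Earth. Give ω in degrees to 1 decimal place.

For the equirectangular projection with φ₀ = 0 (plate carrée), h = 1 along meridians and k = sec φ along parallels.
At 43°: h = 1.000, k = 1.367; principal scales a = 1.367, b = 1.000.
sin(ω/2) = (a − b)/(a + b) = 0.3673/2.367 = 0.1552, so ω = 2 arcsin(0.1552) ≈ 17.9°.

17.9°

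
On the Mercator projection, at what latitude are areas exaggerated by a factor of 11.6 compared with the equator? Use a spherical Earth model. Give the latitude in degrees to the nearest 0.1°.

Mercator areal scale is sec²φ.
sec²φ = 11.6  ⇒  cos²φ = 0.08621  ⇒  cos φ = 0.2936.
φ = arccos(0.2936) ≈ 72.9°.

72.9°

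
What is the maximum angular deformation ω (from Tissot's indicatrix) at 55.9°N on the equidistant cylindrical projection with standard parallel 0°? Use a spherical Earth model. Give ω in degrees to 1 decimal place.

32.7°

Plate carrée maps x = Rλ, y = Rφ. The meridian scale is h = 1 and the parallel scale is k = 1/cos φ = sec φ.
At 55.9°: h = 1.000, k = 1.784; principal scales a = 1.784, b = 1.000.
sin(ω/2) = (a − b)/(a + b) = 0.7837/2.784 = 0.2815, so ω = 2 arcsin(0.2815) ≈ 32.7°.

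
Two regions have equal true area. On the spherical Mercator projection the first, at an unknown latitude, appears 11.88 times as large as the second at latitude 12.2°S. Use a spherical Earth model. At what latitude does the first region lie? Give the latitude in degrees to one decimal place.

73.5°

For equal true areas on Mercator, apparent areas scale as sec²φ, so the ratio is cos²φ₂ / cos²φ₁.
cos²φ₂ / cos²φ₁ = 11.88  ⇒  cos φ₁ = cos 12.2° / √11.88 = 0.9774/3.447 = 0.2836.
φ₁ = arccos(0.2836) ≈ 73.5°.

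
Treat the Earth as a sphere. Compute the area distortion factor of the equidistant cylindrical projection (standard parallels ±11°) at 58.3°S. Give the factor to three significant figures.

1.87

The equidistant cylindrical projection with φ₀ = 11° has h = 1 (meridians true) and k = cos φ₀ / cos φ along parallels.
Areal scale = h·k = 1 × cos φ₀ / cos φ; at 58.3°, h = 1.000, k = 1.868, so h·k = 1.868.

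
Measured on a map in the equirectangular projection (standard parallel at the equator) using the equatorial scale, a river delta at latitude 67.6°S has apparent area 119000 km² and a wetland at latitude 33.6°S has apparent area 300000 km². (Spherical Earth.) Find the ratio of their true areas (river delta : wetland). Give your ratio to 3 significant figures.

On the plate carrée, areal scale = h·k = 1 × sec φ, so true area = apparent × cos φ.
True area of river delta: 119000 × cos(67.6°) = 119000 × 0.3811 = 45350 km².
True area of wetland: 300000 × cos(33.6°) = 300000 × 0.8329 = 249900 km².
Ratio = 45350 / 249900 ≈ 0.181.

0.181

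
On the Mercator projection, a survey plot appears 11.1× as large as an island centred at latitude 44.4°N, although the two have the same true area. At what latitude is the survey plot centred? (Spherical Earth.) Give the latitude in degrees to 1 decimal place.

77.6°

Mercator areal scale is sec²φ, so apparent-area ratio = sec²φ₁ / sec²φ₂ = cos²φ₂ / cos²φ₁.
cos²φ₂ / cos²φ₁ = 11.1  ⇒  cos φ₁ = cos 44.4° / √11.1 = 0.7145/3.332 = 0.2144.
φ₁ = arccos(0.2144) ≈ 77.6°.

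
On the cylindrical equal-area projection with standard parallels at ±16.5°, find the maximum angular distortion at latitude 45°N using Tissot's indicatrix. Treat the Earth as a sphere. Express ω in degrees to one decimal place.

Cylindrical equal-area (φ₀ = 16.5°): h = cos φ / cos 16.5° along meridians, k = cos 16.5° / cos φ along parallels; h·k = 1.
At 45°: h = 0.7375, k = 1.356; principal scales a = 1.356, b = 0.7375.
sin(ω/2) = (a − b)/(a + b) = 0.6185/2.093 = 0.2954, so ω = 2 arcsin(0.2954) ≈ 34.4°.

34.4°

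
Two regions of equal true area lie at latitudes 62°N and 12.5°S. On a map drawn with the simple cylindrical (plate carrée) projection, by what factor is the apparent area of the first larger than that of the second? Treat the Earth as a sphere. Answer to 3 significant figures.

2.08

For the equirectangular projection with φ₀ = 0 (plate carrée), h = 1 along meridians and k = sec φ along parallels.
Areal scale at 62°: h·k = 1.000 × 2.130 = 2.130.
Areal scale at 12.5°: h·k = 1.000 × 1.024 = 1.024.
Ratio = 2.130/1.024 ≈ 2.08.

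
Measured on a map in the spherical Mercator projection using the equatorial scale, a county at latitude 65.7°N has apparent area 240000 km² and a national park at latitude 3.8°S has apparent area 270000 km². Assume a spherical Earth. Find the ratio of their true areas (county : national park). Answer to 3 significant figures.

On Mercator the areal scale is sec²φ, so true area = apparent × cos²φ.
True area of county: 240000 × cos²(65.7°) = 240000 × 0.1693 = 40640 km².
True area of national park: 270000 × cos²(3.8°) = 270000 × 0.9956 = 268800 km².
Ratio = 40640 / 268800 ≈ 0.151.

0.151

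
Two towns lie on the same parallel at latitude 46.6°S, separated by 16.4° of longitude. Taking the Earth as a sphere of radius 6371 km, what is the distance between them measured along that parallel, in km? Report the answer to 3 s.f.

Arc length along a parallel = R cos φ · Δλ (with Δλ in radians).
= 6371 × cos 46.6° × (16.4° × π/180) = 6371 × 0.6871 × 0.2862 ≈ 1250 km.

1250 km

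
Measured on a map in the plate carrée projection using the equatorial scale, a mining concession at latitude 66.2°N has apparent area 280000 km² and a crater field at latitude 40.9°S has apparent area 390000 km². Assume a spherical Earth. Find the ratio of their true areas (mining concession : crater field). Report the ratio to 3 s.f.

0.383

On the plate carrée, areal scale = h·k = 1 × sec φ, so true area = apparent × cos φ.
True area of mining concession: 280000 × cos(66.2°) = 280000 × 0.4035 = 113000 km².
True area of crater field: 390000 × cos(40.9°) = 390000 × 0.7559 = 294800 km².
Ratio = 113000 / 294800 ≈ 0.383.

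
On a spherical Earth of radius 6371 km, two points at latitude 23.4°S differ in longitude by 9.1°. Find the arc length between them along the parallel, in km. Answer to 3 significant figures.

929 km

Arc length along a parallel = R cos φ · Δλ (with Δλ in radians).
= 6371 × cos 23.4° × (9.1° × π/180) = 6371 × 0.9178 × 0.1588 ≈ 929 km.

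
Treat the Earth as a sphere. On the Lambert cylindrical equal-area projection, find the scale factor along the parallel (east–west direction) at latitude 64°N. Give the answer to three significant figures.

2.28

The Lambert cylindrical equal-area projection is the cylindrical equal-area projection with its standard parallel at the equator (φ₀ = 0). For cylindrical equal-area with standard parallel φ₀, h = cos φ / cos φ₀ and k = cos φ₀ / cos φ, so h·k = 1.
k = cos 0° / cos 64° = 1.000/0.4384 = 2.281.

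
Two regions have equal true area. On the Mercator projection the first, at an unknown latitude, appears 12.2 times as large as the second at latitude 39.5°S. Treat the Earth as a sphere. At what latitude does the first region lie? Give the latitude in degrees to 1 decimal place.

77.2°

Mercator areal scale is sec²φ, so apparent-area ratio = sec²φ₁ / sec²φ₂ = cos²φ₂ / cos²φ₁.
cos²φ₂ / cos²φ₁ = 12.2  ⇒  cos φ₁ = cos 39.5° / √12.2 = 0.7716/3.493 = 0.2209.
φ₁ = arccos(0.2209) ≈ 77.2°.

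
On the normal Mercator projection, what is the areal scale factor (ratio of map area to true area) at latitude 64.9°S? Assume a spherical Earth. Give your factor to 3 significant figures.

5.56

For Mercator, h = k = sec φ (a conformal cylindrical projection has a single point scale, 1/cos φ).
Areal scale = k² = sec²φ = 1/cos²(64.9°) = 1/0.4242² = 5.557.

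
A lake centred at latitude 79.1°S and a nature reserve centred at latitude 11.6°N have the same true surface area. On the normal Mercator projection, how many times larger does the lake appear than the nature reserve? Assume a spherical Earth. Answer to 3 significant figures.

On Mercator, area is exaggerated by sec²φ = 1/cos²φ.
At 79.1°: sec²(79.1°) = 1/0.1891² = 27.97.
At 11.6°: sec²(11.6°) = 1/0.9796² = 1.042.
Ratio = 27.97/1.042 = cos²(11.6°)/cos²(79.1°) ≈ 26.8.

26.8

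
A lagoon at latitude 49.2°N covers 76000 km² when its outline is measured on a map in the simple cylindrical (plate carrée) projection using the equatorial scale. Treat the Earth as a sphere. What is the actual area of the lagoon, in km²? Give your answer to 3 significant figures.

In the plate carrée (x = Rλ, y = Rφ), meridians are true-scale (h = 1) and parallels are stretched by k = sec φ.
Areal scale = h·k = 1 × sec φ; at 49.2°, h = 1.000, k = 1.530, so h·k = 1.530.
True area = apparent / (areal scale) = 76000 / 1.530 ≈ 49700 km².

49700 km²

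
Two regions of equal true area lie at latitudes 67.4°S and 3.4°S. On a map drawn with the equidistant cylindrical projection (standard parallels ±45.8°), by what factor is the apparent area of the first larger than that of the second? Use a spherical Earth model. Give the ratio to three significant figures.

With standard parallel φ₀ = 45.8°, the equirectangular projection gives x = Rλ cos φ₀, y = Rφ, so h = 1 and k = cos 45.8° / cos φ.
Areal scale at 67.4°: h·k = 1.000 × 1.814 = 1.814.
Areal scale at 3.4°: h·k = 1.000 × 0.6984 = 0.6984.
Ratio = 1.814/0.6984 ≈ 2.60.

2.60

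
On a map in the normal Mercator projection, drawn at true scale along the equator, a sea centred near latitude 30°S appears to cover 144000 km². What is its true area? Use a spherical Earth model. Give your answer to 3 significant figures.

108000 km²

The Mercator projection is conformal; its linear scale factor is the same in every direction and equals sec φ = 1/cos φ.
Areal scale = k² = sec²φ = 1/cos²(30°) = 1/0.8660² = 1.333.
True area = apparent / (areal scale) = 144000 / 1.333 ≈ 108000 km².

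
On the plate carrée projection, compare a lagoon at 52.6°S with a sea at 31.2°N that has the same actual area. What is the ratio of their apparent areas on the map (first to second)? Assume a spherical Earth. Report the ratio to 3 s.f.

1.41

In the plate carrée (x = Rλ, y = Rφ), meridians are true-scale (h = 1) and parallels are stretched by k = sec φ.
Areal scale at 52.6°: h·k = 1.000 × 1.646 = 1.646.
Areal scale at 31.2°: h·k = 1.000 × 1.169 = 1.169.
Ratio = 1.646/1.169 ≈ 1.41.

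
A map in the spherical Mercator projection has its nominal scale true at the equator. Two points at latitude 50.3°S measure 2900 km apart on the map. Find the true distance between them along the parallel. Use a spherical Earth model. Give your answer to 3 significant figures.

1850 km

For Mercator, h = k = sec φ (a conformal cylindrical projection has a single point scale, 1/cos φ).
Along the parallel at 50.3°, map distances are exaggerated by k = sec 50.3° = 1.566.
True distance = 2900 / 1.566 = 2900 × cos 50.3° ≈ 1850 km.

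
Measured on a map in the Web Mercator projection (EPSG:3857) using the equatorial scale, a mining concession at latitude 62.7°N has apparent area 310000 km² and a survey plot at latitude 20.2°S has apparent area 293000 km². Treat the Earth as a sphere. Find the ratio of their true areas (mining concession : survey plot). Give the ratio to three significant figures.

0.253

Since Mercator area scale is 1/cos²φ, the true area equals the apparent area multiplied by cos²φ.
True area of mining concession: 310000 × cos²(62.7°) = 310000 × 0.2104 = 65210 km².
True area of survey plot: 293000 × cos²(20.2°) = 293000 × 0.8808 = 258100 km².
Ratio = 65210 / 258100 ≈ 0.253.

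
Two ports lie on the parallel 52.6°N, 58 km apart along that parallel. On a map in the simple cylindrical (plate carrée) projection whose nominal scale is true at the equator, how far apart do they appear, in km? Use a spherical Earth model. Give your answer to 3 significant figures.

For the equirectangular projection with φ₀ = 0 (plate carrée), h = 1 along meridians and k = sec φ along parallels.
Along the parallel, k = sec 52.6° = 1/0.6074 = 1.646.
Map distance = 58 × 1.646 ≈ 95.5 km.

95.5 km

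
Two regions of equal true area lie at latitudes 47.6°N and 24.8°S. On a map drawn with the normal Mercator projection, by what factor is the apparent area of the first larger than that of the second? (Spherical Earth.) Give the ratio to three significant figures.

1.81

Mercator areal scale is sec²φ.
At 47.6°: sec²(47.6°) = 1/0.6743² = 2.199.
At 24.8°: sec²(24.8°) = 1/0.9078² = 1.214.
Ratio = 2.199/1.214 = cos²(24.8°)/cos²(47.6°) ≈ 1.81.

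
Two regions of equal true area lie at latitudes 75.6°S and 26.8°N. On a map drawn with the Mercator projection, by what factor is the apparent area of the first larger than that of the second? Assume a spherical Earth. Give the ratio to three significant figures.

On Mercator, area is exaggerated by sec²φ = 1/cos²φ.
At 75.6°: sec²(75.6°) = 1/0.2487² = 16.17.
At 26.8°: sec²(26.8°) = 1/0.8926² = 1.255.
Ratio = 16.17/1.255 = cos²(26.8°)/cos²(75.6°) ≈ 12.9.

12.9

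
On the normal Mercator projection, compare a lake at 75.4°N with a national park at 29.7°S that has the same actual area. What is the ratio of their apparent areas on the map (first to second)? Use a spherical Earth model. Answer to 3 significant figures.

On Mercator, area is exaggerated by sec²φ = 1/cos²φ.
At 75.4°: sec²(75.4°) = 1/0.2521² = 15.74.
At 29.7°: sec²(29.7°) = 1/0.8686² = 1.325.
Ratio = 15.74/1.325 = cos²(29.7°)/cos²(75.4°) ≈ 11.9.

11.9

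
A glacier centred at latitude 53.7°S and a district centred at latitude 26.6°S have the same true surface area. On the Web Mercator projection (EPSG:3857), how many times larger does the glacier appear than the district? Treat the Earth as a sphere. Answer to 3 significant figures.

Mercator is conformal with k = sec φ, so areal scale = k² = sec²φ.
At 53.7°: sec²(53.7°) = 1/0.5920² = 2.853.
At 26.6°: sec²(26.6°) = 1/0.8942² = 1.251.
Ratio = 2.853/1.251 = cos²(26.6°)/cos²(53.7°) ≈ 2.28.

2.28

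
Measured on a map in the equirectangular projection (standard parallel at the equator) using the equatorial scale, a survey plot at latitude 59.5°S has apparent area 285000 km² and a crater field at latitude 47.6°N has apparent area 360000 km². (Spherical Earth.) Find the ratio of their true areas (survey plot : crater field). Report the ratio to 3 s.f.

On the plate carrée, areal scale = h·k = 1 × sec φ, so true area = apparent × cos φ.
True area of survey plot: 285000 × cos(59.5°) = 285000 × 0.5075 = 144600 km².
True area of crater field: 360000 × cos(47.6°) = 360000 × 0.6743 = 242700 km².
Ratio = 144600 / 242700 ≈ 0.596.

0.596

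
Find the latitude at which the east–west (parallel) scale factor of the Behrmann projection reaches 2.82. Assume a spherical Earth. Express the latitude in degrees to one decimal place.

Behrmann is a cylindrical equal-area projection with standard parallels at ±30°. Cylindrical equal-area (φ₀ = 30°): h = cos φ / cos 30° along meridians, k = cos 30° / cos φ along parallels; h·k = 1.
k = cos φ₀ / cos φ = 2.82  ⇒  cos φ = cos 30° / 2.82 = 0.3071.
φ = arccos(0.3071) ≈ 72.1°.

72.1°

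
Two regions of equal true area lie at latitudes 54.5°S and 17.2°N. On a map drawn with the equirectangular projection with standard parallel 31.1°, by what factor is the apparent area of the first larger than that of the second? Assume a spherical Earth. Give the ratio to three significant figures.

1.65

The equidistant cylindrical projection with φ₀ = 31.1° has h = 1 (meridians true) and k = cos φ₀ / cos φ along parallels.
Areal scale at 54.5°: h·k = 1.000 × 1.475 = 1.475.
Areal scale at 17.2°: h·k = 1.000 × 0.8964 = 0.8964.
Ratio = 1.475/0.8964 ≈ 1.65.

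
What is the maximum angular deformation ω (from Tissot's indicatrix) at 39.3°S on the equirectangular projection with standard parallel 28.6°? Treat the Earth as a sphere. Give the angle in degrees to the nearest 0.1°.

In the equirectangular projection with standard parallel φ₀ = 28.6° (x = Rλ cos φ₀, y = Rφ), meridians are true-scale (h = 1) and the parallel scale is k = cos φ₀ / cos φ.
At 39.3°: h = 1.000, k = 1.135; principal scales a = 1.135, b = 1.000.
sin(ω/2) = (a − b)/(a + b) = 0.1346/2.135 = 0.06305, so ω = 2 arcsin(0.06305) ≈ 7.2°.

7.2°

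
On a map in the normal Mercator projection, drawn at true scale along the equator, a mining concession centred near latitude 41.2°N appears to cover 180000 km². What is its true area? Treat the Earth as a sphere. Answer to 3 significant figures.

Mercator is conformal, so the point scale is isotropic: h = k = sec φ = 1/cos φ.
Areal scale = k² = sec²φ = 1/cos²(41.2°) = 1/0.7524² = 1.766.
True area = apparent / (areal scale) = 180000 / 1.766 ≈ 102000 km².

102000 km²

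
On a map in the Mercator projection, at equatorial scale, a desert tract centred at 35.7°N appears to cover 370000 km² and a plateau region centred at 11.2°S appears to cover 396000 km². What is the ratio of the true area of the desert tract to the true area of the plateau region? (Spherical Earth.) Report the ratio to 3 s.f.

0.640

On Mercator the areal scale is sec²φ, so true area = apparent × cos²φ.
True area of desert tract: 370000 × cos²(35.7°) = 370000 × 0.6595 = 244000 km².
True area of plateau region: 396000 × cos²(11.2°) = 396000 × 0.9623 = 381100 km².
Ratio = 244000 / 381100 ≈ 0.640.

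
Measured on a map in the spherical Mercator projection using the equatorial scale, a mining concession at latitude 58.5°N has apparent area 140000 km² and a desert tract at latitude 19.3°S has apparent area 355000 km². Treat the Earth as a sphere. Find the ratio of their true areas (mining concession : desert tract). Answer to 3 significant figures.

0.121

Mercator's areal exaggeration is sec²φ; hence true area = (apparent area) · cos²φ.
True area of mining concession: 140000 × cos²(58.5°) = 140000 × 0.2730 = 38220 km².
True area of desert tract: 355000 × cos²(19.3°) = 355000 × 0.8908 = 316200 km².
Ratio = 38220 / 316200 ≈ 0.121.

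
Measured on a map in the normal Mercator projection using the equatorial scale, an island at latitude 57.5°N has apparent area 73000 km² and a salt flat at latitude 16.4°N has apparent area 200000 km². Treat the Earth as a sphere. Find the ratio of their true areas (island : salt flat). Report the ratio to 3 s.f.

0.114

Mercator's areal exaggeration is sec²φ; hence true area = (apparent area) · cos²φ.
True area of island: 73000 × cos²(57.5°) = 73000 × 0.2887 = 21070 km².
True area of salt flat: 200000 × cos²(16.4°) = 200000 × 0.9203 = 184100 km².
Ratio = 21070 / 184100 ≈ 0.114.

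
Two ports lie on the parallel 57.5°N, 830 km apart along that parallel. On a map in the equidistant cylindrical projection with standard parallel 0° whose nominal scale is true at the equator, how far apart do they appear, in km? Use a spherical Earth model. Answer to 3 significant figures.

In the plate carrée (x = Rλ, y = Rφ), meridians are true-scale (h = 1) and parallels are stretched by k = sec φ.
Along the parallel, k = sec 57.5° = 1/0.5373 = 1.861.
Map distance = 830 × 1.861 ≈ 1540 km.

1540 km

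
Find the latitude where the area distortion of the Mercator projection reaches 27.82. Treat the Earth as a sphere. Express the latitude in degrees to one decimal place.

79.1°

Mercator areal scale is sec²φ.
sec²φ = 27.82  ⇒  cos²φ = 0.03595  ⇒  cos φ = 0.1896.
φ = arccos(0.1896) ≈ 79.1°.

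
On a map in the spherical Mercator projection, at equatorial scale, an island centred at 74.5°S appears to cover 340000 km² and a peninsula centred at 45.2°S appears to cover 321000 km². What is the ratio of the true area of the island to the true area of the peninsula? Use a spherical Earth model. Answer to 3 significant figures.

On Mercator the areal scale is sec²φ, so true area = apparent × cos²φ.
True area of island: 340000 × cos²(74.5°) = 340000 × 0.07142 = 24280 km².
True area of peninsula: 321000 × cos²(45.2°) = 321000 × 0.4965 = 159400 km².
Ratio = 24280 / 159400 ≈ 0.152.

0.152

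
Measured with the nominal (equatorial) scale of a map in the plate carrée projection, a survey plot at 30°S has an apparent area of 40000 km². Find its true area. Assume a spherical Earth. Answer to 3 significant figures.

34600 km²

In the plate carrée (x = Rλ, y = Rφ), meridians are true-scale (h = 1) and parallels are stretched by k = sec φ.
Areal scale = h·k = 1 × sec φ; at 30°, h = 1.000, k = 1.155, so h·k = 1.155.
True area = apparent / (areal scale) = 40000 / 1.155 ≈ 34600 km².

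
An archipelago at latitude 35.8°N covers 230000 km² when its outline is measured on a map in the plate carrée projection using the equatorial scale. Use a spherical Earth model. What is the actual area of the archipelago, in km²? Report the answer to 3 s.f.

187000 km²

In the plate carrée (x = Rλ, y = Rφ), meridians are true-scale (h = 1) and parallels are stretched by k = sec φ.
Areal scale = h·k = 1 × sec φ; at 35.8°, h = 1.000, k = 1.233, so h·k = 1.233.
True area = apparent / (areal scale) = 230000 / 1.233 ≈ 187000 km².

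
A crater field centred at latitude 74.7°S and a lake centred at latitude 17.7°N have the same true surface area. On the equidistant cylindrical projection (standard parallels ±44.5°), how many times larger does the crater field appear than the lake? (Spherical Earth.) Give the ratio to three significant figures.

With standard parallel φ₀ = 44.5°, the equirectangular projection gives x = Rλ cos φ₀, y = Rφ, so h = 1 and k = cos 44.5° / cos φ.
Areal scale at 74.7°: h·k = 1.000 × 2.703 = 2.703.
Areal scale at 17.7°: h·k = 1.000 × 0.7487 = 0.7487.
Ratio = 2.703/0.7487 ≈ 3.61.

3.61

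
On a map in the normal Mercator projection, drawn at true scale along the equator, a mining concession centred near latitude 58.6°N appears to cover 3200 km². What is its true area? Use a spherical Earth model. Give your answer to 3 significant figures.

The Mercator projection is conformal; its linear scale factor is the same in every direction and equals sec φ = 1/cos φ.
Areal scale = k² = sec²φ = 1/cos²(58.6°) = 1/0.5210² = 3.684.
True area = apparent / (areal scale) = 3200 / 3.684 ≈ 869 km².

869 km²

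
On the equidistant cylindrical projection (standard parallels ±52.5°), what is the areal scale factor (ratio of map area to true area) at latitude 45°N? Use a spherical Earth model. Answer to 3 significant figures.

In the equirectangular projection with standard parallel φ₀ = 52.5° (x = Rλ cos φ₀, y = Rφ), meridians are true-scale (h = 1) and the parallel scale is k = cos φ₀ / cos φ.
Areal scale = h·k = 1 × cos φ₀ / cos φ; at 45°, h = 1.000, k = 0.8609, so h·k = 0.8609.

0.861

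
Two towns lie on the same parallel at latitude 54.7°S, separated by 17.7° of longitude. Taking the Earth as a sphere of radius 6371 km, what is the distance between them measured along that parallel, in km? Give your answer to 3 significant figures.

1140 km

Arc length along a parallel = R cos φ · Δλ (with Δλ in radians).
= 6371 × cos 54.7° × (17.7° × π/180) = 6371 × 0.5779 × 0.3089 ≈ 1140 km.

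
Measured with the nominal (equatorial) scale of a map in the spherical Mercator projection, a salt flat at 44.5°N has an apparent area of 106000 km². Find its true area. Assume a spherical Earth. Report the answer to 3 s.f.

The Mercator projection is conformal; its linear scale factor is the same in every direction and equals sec φ = 1/cos φ.
Areal scale = k² = sec²φ = 1/cos²(44.5°) = 1/0.7133² = 1.966.
True area = apparent / (areal scale) = 106000 / 1.966 ≈ 53900 km².

53900 km²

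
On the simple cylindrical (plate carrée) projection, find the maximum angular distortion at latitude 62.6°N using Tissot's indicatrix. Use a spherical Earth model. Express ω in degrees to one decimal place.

In the plate carrée (x = Rλ, y = Rφ), meridians are true-scale (h = 1) and parallels are stretched by k = sec φ.
At 62.6°: h = 1.000, k = 2.173; principal scales a = 2.173, b = 1.000.
sin(ω/2) = (a − b)/(a + b) = 1.173/3.173 = 0.3697, so ω = 2 arcsin(0.3697) ≈ 43.4°.

43.4°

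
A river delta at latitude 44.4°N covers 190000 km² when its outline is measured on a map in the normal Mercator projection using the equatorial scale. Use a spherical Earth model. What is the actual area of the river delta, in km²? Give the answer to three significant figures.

97000 km²

Mercator is conformal, so the point scale is isotropic: h = k = sec φ = 1/cos φ.
Areal scale = k² = sec²φ = 1/cos²(44.4°) = 1/0.7145² = 1.959.
True area = apparent / (areal scale) = 190000 / 1.959 ≈ 97000 km².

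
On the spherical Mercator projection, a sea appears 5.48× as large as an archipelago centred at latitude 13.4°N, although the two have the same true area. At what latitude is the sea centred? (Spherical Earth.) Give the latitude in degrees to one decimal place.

65.4°

Mercator areal scale is sec²φ, so apparent-area ratio = sec²φ₁ / sec²φ₂ = cos²φ₂ / cos²φ₁.
cos²φ₂ / cos²φ₁ = 5.48  ⇒  cos φ₁ = cos 13.4° / √5.48 = 0.9728/2.341 = 0.4155.
φ₁ = arccos(0.4155) ≈ 65.4°.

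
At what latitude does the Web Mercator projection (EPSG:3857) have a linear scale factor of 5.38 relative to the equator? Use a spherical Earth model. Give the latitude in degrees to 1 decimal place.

79.3°

Mercator scale is k = sec φ = 1/cos φ.
1/cos φ = 5.38  ⇒  cos φ = 0.1859  ⇒  φ = arccos(0.1859) ≈ 79.3°.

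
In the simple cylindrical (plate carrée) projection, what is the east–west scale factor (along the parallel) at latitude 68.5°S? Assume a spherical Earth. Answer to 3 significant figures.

In the plate carrée (x = Rλ, y = Rφ), meridians are true-scale (h = 1) and parallels are stretched by k = sec φ.
k = 1/cos 68.5° = 1/0.3665 = 2.729.

2.73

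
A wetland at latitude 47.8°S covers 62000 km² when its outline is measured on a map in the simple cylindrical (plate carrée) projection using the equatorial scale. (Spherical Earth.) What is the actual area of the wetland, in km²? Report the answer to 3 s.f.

Plate carrée maps x = Rλ, y = Rφ. The meridian scale is h = 1 and the parallel scale is k = 1/cos φ = sec φ.
Areal scale = h·k = 1 × sec φ; at 47.8°, h = 1.000, k = 1.489, so h·k = 1.489.
True area = apparent / (areal scale) = 62000 / 1.489 ≈ 41600 km².

41600 km²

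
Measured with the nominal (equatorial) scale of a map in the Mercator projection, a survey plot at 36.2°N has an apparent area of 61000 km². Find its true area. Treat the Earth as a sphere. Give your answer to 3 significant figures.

39700 km²

The Mercator projection is conformal; its linear scale factor is the same in every direction and equals sec φ = 1/cos φ.
Areal scale = k² = sec²φ = 1/cos²(36.2°) = 1/0.8070² = 1.536.
True area = apparent / (areal scale) = 61000 / 1.536 ≈ 39700 km².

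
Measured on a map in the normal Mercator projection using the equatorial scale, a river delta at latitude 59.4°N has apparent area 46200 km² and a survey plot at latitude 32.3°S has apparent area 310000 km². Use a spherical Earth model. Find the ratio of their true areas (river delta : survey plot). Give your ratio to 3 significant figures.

0.0541

Mercator's areal exaggeration is sec²φ; hence true area = (apparent area) · cos²φ.
True area of river delta: 46200 × cos²(59.4°) = 46200 × 0.2591 = 11970 km².
True area of survey plot: 310000 × cos²(32.3°) = 310000 × 0.7145 = 221500 km².
Ratio = 11970 / 221500 ≈ 0.0541.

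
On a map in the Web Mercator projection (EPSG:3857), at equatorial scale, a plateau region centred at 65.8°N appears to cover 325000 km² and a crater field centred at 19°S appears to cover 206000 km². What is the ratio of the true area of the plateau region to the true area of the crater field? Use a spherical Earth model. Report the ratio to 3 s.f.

On Mercator the areal scale is sec²φ, so true area = apparent × cos²φ.
True area of plateau region: 325000 × cos²(65.8°) = 325000 × 0.1680 = 54610 km².
True area of crater field: 206000 × cos²(19°) = 206000 × 0.8940 = 184200 km².
Ratio = 54610 / 184200 ≈ 0.297.

0.297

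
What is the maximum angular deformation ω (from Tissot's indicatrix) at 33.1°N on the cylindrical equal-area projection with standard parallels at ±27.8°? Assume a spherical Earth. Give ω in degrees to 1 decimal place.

A cylindrical equal-area projection with standard parallel φ₀ has meridian scale h = cos φ / cos φ₀ and parallel scale k = cos φ₀ / cos φ (so areas are preserved, h·k = 1).
At 33.1°: h = 0.9470, k = 1.056; principal scales a = 1.056, b = 0.9470.
sin(ω/2) = (a − b)/(a + b) = 0.1089/2.003 = 0.05438, so ω = 2 arcsin(0.05438) ≈ 6.2°.

6.2°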